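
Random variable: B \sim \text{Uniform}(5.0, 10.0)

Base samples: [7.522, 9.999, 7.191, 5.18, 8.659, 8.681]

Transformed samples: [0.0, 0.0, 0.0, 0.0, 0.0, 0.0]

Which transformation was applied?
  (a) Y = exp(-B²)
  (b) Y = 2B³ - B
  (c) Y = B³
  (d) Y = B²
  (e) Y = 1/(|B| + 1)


Checking option (a) Y = exp(-B²):
  B = 7.522 -> Y = 0.0 ✓
  B = 9.999 -> Y = 0.0 ✓
  B = 7.191 -> Y = 0.0 ✓
All samples match this transformation.

(a) exp(-B²)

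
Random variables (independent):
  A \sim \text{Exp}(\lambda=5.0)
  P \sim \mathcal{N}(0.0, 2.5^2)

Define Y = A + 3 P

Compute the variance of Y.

For independent RVs: Var(aX + bY) = a²Var(X) + b²Var(Y)
Var(A) = 0.04
Var(P) = 6.25
Var(Y) = 1²*0.04 + 3²*6.25
= 1*0.04 + 9*6.25 = 56.29

56.29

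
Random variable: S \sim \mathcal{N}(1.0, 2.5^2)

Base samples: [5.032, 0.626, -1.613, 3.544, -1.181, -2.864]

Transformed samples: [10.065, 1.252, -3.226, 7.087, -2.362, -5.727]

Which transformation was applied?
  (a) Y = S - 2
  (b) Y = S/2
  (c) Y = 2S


Checking option (c) Y = 2S:
  S = 5.032 -> Y = 10.065 ✓
  S = 0.626 -> Y = 1.252 ✓
  S = -1.613 -> Y = -3.226 ✓
All samples match this transformation.

(c) 2S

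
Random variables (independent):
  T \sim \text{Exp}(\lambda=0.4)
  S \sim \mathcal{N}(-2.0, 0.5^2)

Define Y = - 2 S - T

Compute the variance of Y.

For independent RVs: Var(aX + bY) = a²Var(X) + b²Var(Y)
Var(T) = 6.25
Var(S) = 0.25
Var(Y) = (-1)²*6.25 + (-2)²*0.25
= 1*6.25 + 4*0.25 = 7.25

7.25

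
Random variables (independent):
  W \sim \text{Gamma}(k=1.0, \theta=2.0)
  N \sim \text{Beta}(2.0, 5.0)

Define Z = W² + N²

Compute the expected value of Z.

E[Z] = E[W²] + E[N²]
E[W²] = Var(W) + E[W]² = 4 + 4 = 8
E[N²] = Var(N) + E[N]² = 0.025510204 + 0.081632653 = 0.10714286
E[Z] = 8 + 0.10714286 = 8.1071429

8.1071429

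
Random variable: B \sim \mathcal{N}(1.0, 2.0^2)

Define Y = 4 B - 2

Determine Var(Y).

For Y = aB + b: Var(Y) = a² * Var(B)
Var(B) = 2.0^2 = 4
Var(Y) = 4² * 4 = 16 * 4 = 64

64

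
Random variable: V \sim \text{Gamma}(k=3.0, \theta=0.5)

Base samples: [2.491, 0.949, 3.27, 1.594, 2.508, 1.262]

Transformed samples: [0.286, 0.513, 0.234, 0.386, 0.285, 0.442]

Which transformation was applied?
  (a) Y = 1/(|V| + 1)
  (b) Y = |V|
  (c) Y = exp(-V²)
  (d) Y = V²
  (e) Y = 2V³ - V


Checking option (a) Y = 1/(|V| + 1):
  V = 2.491 -> Y = 0.286 ✓
  V = 0.949 -> Y = 0.513 ✓
  V = 3.27 -> Y = 0.234 ✓
All samples match this transformation.

(a) 1/(|V| + 1)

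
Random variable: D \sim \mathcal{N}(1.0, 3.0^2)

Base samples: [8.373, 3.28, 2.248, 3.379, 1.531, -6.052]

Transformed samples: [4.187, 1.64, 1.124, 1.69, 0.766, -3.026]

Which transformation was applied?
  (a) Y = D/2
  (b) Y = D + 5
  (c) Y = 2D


Checking option (a) Y = D/2:
  D = 8.373 -> Y = 4.187 ✓
  D = 3.28 -> Y = 1.64 ✓
  D = 2.248 -> Y = 1.124 ✓
All samples match this transformation.

(a) D/2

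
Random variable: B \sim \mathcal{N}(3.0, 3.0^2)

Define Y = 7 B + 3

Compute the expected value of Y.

For Y = 7B + 3:
E[Y] = 7 * E[B] + 3
E[B] = 3.0 = 3
E[Y] = 7 * 3 + 3 = 24

24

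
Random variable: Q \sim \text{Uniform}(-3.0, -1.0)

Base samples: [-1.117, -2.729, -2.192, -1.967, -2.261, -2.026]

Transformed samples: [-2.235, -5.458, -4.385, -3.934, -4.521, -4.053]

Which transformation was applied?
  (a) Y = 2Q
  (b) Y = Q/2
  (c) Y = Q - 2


Checking option (a) Y = 2Q:
  Q = -1.117 -> Y = -2.235 ✓
  Q = -2.729 -> Y = -5.458 ✓
  Q = -2.192 -> Y = -4.385 ✓
All samples match this transformation.

(a) 2Q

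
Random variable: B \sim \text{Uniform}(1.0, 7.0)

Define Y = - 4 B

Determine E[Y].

For Y = -4B:
E[Y] = -4 * E[B]
E[B] = (1 + 7)/2 = 4
E[Y] = -4 * 4 = -16

-16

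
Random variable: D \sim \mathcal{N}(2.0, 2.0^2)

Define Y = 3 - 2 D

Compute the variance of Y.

For Y = aD + b: Var(Y) = a² * Var(D)
Var(D) = 2.0^2 = 4
Var(Y) = (-2)² * 4 = 4 * 4 = 16

16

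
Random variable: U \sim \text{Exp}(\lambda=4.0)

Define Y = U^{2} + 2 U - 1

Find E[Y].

E[Y] = 1*E[U²] + 2*E[U] - 1
E[U] = 0.25
E[U²] = Var(U) + (E[U])² = 0.0625 + 0.0625 = 0.125
E[Y] = 1*0.125 + 2*0.25 - 1 = -0.375

-0.375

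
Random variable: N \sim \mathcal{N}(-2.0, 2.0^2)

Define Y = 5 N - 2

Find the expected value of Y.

For Y = 5N - 2:
E[Y] = 5 * E[N] - 2
E[N] = -2.0 = -2
E[Y] = 5 * (-2) - 2 = -12

-12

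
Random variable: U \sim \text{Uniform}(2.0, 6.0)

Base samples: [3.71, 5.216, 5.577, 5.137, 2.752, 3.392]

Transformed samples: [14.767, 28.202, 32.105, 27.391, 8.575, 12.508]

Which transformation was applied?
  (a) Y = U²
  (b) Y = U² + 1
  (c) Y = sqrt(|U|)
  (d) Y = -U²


Checking option (b) Y = U² + 1:
  U = 3.71 -> Y = 14.767 ✓
  U = 5.216 -> Y = 28.202 ✓
  U = 5.577 -> Y = 32.105 ✓
All samples match this transformation.

(b) U² + 1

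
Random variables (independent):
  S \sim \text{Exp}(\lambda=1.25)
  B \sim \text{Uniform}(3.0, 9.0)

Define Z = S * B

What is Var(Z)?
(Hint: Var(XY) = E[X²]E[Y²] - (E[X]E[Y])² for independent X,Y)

Var(XY) = E[X²]E[Y²] - (E[X]E[Y])²
E[S] = 0.8, Var(S) = 0.64
E[B] = 6, Var(B) = 3
E[S²] = 0.64 + 0.8² = 1.28
E[B²] = 3 + 6² = 39
Var(Z) = 1.28*39 - (0.8*6)²
= 49.92 - 23.04 = 26.88

26.88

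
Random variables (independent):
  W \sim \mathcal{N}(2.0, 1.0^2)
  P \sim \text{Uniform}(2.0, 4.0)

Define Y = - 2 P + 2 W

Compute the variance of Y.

For independent RVs: Var(aX + bY) = a²Var(X) + b²Var(Y)
Var(W) = 1
Var(P) = 0.33333333
Var(Y) = 2²*1 + (-2)²*0.33333333
= 4*1 + 4*0.33333333 = 5.3333333

5.3333333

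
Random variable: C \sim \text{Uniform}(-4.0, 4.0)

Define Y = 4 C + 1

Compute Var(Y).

For Y = aC + b: Var(Y) = a² * Var(C)
Var(C) = (4 + 4)^2/12 = 5.3333333
Var(Y) = 4² * 5.3333333 = 16 * 5.3333333 = 85.333333

85.333333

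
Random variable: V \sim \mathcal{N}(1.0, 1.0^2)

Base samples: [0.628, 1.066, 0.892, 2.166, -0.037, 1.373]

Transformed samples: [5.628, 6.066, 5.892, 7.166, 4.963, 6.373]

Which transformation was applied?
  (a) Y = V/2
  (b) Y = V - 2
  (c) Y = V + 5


Checking option (c) Y = V + 5:
  V = 0.628 -> Y = 5.628 ✓
  V = 1.066 -> Y = 6.066 ✓
  V = 0.892 -> Y = 5.892 ✓
All samples match this transformation.

(c) V + 5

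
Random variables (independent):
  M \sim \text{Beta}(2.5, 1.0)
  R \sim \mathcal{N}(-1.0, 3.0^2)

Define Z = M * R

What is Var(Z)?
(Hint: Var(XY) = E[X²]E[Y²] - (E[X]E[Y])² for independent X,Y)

Var(XY) = E[X²]E[Y²] - (E[X]E[Y])²
E[M] = 0.71428571, Var(M) = 0.045351474
E[R] = -1, Var(R) = 9
E[M²] = 0.045351474 + 0.71428571² = 0.55555556
E[R²] = 9 + (-1)² = 10
Var(Z) = 0.55555556*10 - (0.71428571*(-1))²
= 5.5555556 - 0.51020408 = 5.0453515

5.0453515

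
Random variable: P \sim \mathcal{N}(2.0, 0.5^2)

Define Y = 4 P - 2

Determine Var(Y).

For Y = aP + b: Var(Y) = a² * Var(P)
Var(P) = 0.5^2 = 0.25
Var(Y) = 4² * 0.25 = 16 * 0.25 = 4

4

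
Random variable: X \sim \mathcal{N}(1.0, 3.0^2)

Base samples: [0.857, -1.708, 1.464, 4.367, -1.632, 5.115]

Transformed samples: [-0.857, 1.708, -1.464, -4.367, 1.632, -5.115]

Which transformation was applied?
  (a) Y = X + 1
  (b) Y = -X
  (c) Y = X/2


Checking option (b) Y = -X:
  X = 0.857 -> Y = -0.857 ✓
  X = -1.708 -> Y = 1.708 ✓
  X = 1.464 -> Y = -1.464 ✓
All samples match this transformation.

(b) -X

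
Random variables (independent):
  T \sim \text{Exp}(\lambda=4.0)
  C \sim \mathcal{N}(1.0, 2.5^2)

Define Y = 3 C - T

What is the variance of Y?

For independent RVs: Var(aX + bY) = a²Var(X) + b²Var(Y)
Var(T) = 0.0625
Var(C) = 6.25
Var(Y) = (-1)²*0.0625 + 3²*6.25
= 1*0.0625 + 9*6.25 = 56.3125

56.3125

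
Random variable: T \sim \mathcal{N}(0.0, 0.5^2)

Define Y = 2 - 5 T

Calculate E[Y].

For Y = -5T + 2:
E[Y] = -5 * E[T] + 2
E[T] = 0.0 = 0
E[Y] = -5 * 0 + 2 = 2

2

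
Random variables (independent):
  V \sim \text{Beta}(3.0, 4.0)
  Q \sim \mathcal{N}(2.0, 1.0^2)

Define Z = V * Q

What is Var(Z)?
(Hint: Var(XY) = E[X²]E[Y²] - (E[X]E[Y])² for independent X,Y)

Var(XY) = E[X²]E[Y²] - (E[X]E[Y])²
E[V] = 0.42857143, Var(V) = 0.030612245
E[Q] = 2, Var(Q) = 1
E[V²] = 0.030612245 + 0.42857143² = 0.21428571
E[Q²] = 1 + 2² = 5
Var(Z) = 0.21428571*5 - (0.42857143*2)²
= 1.0714286 - 0.73469388 = 0.33673469

0.33673469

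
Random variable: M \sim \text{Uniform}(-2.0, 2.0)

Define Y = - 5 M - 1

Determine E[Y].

For Y = -5M - 1:
E[Y] = -5 * E[M] - 1
E[M] = (-2 + 2)/2 = 0
E[Y] = -5 * 0 - 1 = -1

-1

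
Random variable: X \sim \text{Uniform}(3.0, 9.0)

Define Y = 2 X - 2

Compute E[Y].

For Y = 2X - 2:
E[Y] = 2 * E[X] - 2
E[X] = (3 + 9)/2 = 6
E[Y] = 2 * 6 - 2 = 10

10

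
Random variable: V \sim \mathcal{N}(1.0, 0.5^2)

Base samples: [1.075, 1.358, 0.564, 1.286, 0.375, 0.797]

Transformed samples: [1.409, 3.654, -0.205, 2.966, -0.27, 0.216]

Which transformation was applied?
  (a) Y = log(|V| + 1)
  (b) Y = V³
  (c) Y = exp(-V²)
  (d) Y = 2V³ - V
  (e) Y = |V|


Checking option (d) Y = 2V³ - V:
  V = 1.075 -> Y = 1.409 ✓
  V = 1.358 -> Y = 3.654 ✓
  V = 0.564 -> Y = -0.205 ✓
All samples match this transformation.

(d) 2V³ - V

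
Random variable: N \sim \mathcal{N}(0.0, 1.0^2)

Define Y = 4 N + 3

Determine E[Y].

For Y = 4N + 3:
E[Y] = 4 * E[N] + 3
E[N] = 0.0 = 0
E[Y] = 4 * 0 + 3 = 3

3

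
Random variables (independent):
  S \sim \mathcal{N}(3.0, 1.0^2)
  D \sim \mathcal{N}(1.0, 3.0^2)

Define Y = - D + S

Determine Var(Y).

For independent RVs: Var(aX + bY) = a²Var(X) + b²Var(Y)
Var(S) = 1
Var(D) = 9
Var(Y) = 1²*1 + (-1)²*9
= 1*1 + 1*9 = 10

10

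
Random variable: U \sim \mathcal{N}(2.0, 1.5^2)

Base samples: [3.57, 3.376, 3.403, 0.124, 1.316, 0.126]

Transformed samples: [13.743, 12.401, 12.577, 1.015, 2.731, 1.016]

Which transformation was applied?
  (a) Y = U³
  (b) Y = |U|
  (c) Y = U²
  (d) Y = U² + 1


Checking option (d) Y = U² + 1:
  U = 3.57 -> Y = 13.743 ✓
  U = 3.376 -> Y = 12.401 ✓
  U = 3.403 -> Y = 12.577 ✓
All samples match this transformation.

(d) U² + 1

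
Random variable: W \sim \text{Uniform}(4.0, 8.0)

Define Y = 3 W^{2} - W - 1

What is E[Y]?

E[Y] = 3*E[W²] - 1*E[W] - 1
E[W] = 6
E[W²] = Var(W) + (E[W])² = 1.3333333 + 36 = 37.333333
E[Y] = 3*37.333333 - 1*6 - 1 = 105

105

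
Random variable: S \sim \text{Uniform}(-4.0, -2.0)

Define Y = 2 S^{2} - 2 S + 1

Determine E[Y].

E[Y] = 2*E[S²] - 2*E[S] + 1
E[S] = -3
E[S²] = Var(S) + (E[S])² = 0.33333333 + 9 = 9.3333333
E[Y] = 2*9.3333333 - 2*(-3) + 1 = 25.666667

25.666667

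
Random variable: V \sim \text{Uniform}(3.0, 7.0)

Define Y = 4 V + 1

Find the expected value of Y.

For Y = 4V + 1:
E[Y] = 4 * E[V] + 1
E[V] = (3 + 7)/2 = 5
E[Y] = 4 * 5 + 1 = 21

21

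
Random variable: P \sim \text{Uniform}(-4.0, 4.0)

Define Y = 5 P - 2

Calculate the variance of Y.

For Y = aP + b: Var(Y) = a² * Var(P)
Var(P) = (4 + 4)^2/12 = 5.3333333
Var(Y) = 5² * 5.3333333 = 25 * 5.3333333 = 133.33333

133.33333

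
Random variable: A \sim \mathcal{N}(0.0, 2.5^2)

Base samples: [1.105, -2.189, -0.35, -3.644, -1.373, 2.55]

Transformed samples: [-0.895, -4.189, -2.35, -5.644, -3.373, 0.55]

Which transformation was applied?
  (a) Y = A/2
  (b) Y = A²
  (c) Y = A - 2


Checking option (c) Y = A - 2:
  A = 1.105 -> Y = -0.895 ✓
  A = -2.189 -> Y = -4.189 ✓
  A = -0.35 -> Y = -2.35 ✓
All samples match this transformation.

(c) A - 2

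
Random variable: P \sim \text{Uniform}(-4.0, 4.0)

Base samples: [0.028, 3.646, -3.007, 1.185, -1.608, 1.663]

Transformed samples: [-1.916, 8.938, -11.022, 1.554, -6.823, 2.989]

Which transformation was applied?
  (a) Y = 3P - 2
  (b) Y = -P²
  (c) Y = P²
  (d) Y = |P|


Checking option (a) Y = 3P - 2:
  P = 0.028 -> Y = -1.916 ✓
  P = 3.646 -> Y = 8.938 ✓
  P = -3.007 -> Y = -11.022 ✓
All samples match this transformation.

(a) 3P - 2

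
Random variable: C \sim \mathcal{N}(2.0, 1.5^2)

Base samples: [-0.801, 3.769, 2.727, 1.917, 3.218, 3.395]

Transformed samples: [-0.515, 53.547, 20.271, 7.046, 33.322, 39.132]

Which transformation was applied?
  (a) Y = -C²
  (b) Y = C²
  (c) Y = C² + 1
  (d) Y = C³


Checking option (d) Y = C³:
  C = -0.801 -> Y = -0.515 ✓
  C = 3.769 -> Y = 53.547 ✓
  C = 2.727 -> Y = 20.271 ✓
All samples match this transformation.

(d) C³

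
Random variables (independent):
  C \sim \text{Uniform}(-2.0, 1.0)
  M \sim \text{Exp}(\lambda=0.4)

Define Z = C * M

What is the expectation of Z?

For independent RVs: E[XY] = E[X]*E[Y]
E[C] = -0.5
E[M] = 2.5
E[Z] = -0.5 * 2.5 = -1.25

-1.25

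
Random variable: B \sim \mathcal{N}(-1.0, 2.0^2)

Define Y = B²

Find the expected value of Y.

Using E[X²] = Var(X) + (E[X])²:
E[B] = -1
Var(B) = 2.0^2 = 4
E[B²] = 4 + (-1)² = 4 + 1 = 5

5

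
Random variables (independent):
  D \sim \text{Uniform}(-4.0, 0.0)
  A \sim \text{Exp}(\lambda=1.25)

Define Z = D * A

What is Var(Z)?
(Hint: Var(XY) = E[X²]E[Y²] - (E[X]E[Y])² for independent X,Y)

Var(XY) = E[X²]E[Y²] - (E[X]E[Y])²
E[D] = -2, Var(D) = 1.3333333
E[A] = 0.8, Var(A) = 0.64
E[D²] = 1.3333333 + (-2)² = 5.3333333
E[A²] = 0.64 + 0.8² = 1.28
Var(Z) = 5.3333333*1.28 - (-2*0.8)²
= 6.8266667 - 2.56 = 4.2666667

4.2666667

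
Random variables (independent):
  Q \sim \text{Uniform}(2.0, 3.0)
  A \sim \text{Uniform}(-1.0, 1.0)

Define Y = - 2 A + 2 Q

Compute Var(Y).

For independent RVs: Var(aX + bY) = a²Var(X) + b²Var(Y)
Var(Q) = 0.083333333
Var(A) = 0.33333333
Var(Y) = 2²*0.083333333 + (-2)²*0.33333333
= 4*0.083333333 + 4*0.33333333 = 1.6666667

1.6666667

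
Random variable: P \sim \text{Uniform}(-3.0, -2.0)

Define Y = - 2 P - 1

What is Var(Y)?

For Y = aP + b: Var(Y) = a² * Var(P)
Var(P) = (-2 + 3)^2/12 = 0.083333333
Var(Y) = (-2)² * 0.083333333 = 4 * 0.083333333 = 0.33333333

0.33333333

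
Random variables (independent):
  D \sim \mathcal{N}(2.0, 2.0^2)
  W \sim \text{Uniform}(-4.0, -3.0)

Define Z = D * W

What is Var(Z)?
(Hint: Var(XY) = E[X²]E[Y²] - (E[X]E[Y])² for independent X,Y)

Var(XY) = E[X²]E[Y²] - (E[X]E[Y])²
E[D] = 2, Var(D) = 4
E[W] = -3.5, Var(W) = 0.083333333
E[D²] = 4 + 2² = 8
E[W²] = 0.083333333 + (-3.5)² = 12.333333
Var(Z) = 8*12.333333 - (2*(-3.5))²
= 98.666667 - 49 = 49.666667

49.666667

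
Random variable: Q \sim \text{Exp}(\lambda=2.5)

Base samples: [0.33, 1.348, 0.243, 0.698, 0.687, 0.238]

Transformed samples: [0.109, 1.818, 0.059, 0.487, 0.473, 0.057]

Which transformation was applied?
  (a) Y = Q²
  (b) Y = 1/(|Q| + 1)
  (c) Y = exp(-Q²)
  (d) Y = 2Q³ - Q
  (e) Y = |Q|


Checking option (a) Y = Q²:
  Q = 0.33 -> Y = 0.109 ✓
  Q = 1.348 -> Y = 1.818 ✓
  Q = 0.243 -> Y = 0.059 ✓
All samples match this transformation.

(a) Q²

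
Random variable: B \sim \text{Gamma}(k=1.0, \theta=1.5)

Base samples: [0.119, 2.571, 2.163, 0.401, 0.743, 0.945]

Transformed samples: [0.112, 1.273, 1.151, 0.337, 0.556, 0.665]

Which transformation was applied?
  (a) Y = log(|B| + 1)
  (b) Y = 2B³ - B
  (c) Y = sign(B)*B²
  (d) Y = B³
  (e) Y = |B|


Checking option (a) Y = log(|B| + 1):
  B = 0.119 -> Y = 0.112 ✓
  B = 2.571 -> Y = 1.273 ✓
  B = 2.163 -> Y = 1.151 ✓
All samples match this transformation.

(a) log(|B| + 1)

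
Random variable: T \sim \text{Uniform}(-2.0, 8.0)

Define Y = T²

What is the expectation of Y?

E[T²] = Var(T) + (E[T])² = 8.3333333 + 9 = 17.333333

17.333333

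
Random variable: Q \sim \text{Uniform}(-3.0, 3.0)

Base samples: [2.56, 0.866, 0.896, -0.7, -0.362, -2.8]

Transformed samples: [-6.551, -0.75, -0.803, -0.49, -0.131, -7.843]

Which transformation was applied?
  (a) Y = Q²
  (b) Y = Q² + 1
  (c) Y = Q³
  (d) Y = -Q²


Checking option (d) Y = -Q²:
  Q = 2.56 -> Y = -6.551 ✓
  Q = 0.866 -> Y = -0.75 ✓
  Q = 0.896 -> Y = -0.803 ✓
All samples match this transformation.

(d) -Q²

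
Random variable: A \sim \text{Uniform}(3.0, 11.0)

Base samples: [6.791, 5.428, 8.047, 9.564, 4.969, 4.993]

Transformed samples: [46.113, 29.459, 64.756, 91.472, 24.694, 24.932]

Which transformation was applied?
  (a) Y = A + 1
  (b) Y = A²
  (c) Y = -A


Checking option (b) Y = A²:
  A = 6.791 -> Y = 46.113 ✓
  A = 5.428 -> Y = 29.459 ✓
  A = 8.047 -> Y = 64.756 ✓
All samples match this transformation.

(b) A²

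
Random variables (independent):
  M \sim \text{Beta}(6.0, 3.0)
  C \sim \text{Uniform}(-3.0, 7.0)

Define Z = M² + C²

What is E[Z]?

E[Z] = E[M²] + E[C²]
E[M²] = Var(M) + E[M]² = 0.022222222 + 0.44444444 = 0.46666667
E[C²] = Var(C) + E[C]² = 8.3333333 + 4 = 12.333333
E[Z] = 0.46666667 + 12.333333 = 12.8

12.8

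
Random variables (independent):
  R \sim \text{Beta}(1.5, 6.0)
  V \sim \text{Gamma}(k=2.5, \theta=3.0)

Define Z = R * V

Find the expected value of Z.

For independent RVs: E[XY] = E[X]*E[Y]
E[R] = 0.2
E[V] = 7.5
E[Z] = 0.2 * 7.5 = 1.5

1.5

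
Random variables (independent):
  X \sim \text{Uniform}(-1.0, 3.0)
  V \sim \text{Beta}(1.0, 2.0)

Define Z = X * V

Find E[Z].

For independent RVs: E[XY] = E[X]*E[Y]
E[X] = 1
E[V] = 0.33333333
E[Z] = 1 * 0.33333333 = 0.33333333

0.33333333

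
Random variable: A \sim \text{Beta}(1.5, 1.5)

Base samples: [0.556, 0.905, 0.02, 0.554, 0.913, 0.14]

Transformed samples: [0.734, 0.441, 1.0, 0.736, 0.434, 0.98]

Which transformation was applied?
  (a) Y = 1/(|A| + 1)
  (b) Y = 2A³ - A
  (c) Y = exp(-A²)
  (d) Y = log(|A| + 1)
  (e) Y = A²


Checking option (c) Y = exp(-A²):
  A = 0.556 -> Y = 0.734 ✓
  A = 0.905 -> Y = 0.441 ✓
  A = 0.02 -> Y = 1.0 ✓
All samples match this transformation.

(c) exp(-A²)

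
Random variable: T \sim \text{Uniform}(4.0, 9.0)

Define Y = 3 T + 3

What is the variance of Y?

For Y = aT + b: Var(Y) = a² * Var(T)
Var(T) = (9 - 4)^2/12 = 2.0833333
Var(Y) = 3² * 2.0833333 = 9 * 2.0833333 = 18.75

18.75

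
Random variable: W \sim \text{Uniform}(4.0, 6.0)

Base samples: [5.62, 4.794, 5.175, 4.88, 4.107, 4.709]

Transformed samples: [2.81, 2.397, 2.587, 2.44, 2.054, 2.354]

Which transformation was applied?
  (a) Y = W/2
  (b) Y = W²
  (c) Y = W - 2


Checking option (a) Y = W/2:
  W = 5.62 -> Y = 2.81 ✓
  W = 4.794 -> Y = 2.397 ✓
  W = 5.175 -> Y = 2.587 ✓
All samples match this transformation.

(a) W/2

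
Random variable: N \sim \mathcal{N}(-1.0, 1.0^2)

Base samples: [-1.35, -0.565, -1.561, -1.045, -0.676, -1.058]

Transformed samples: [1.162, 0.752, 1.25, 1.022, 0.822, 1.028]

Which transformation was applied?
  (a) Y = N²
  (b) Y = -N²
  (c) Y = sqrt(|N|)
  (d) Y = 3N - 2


Checking option (c) Y = sqrt(|N|):
  N = -1.35 -> Y = 1.162 ✓
  N = -0.565 -> Y = 0.752 ✓
  N = -1.561 -> Y = 1.25 ✓
All samples match this transformation.

(c) sqrt(|N|)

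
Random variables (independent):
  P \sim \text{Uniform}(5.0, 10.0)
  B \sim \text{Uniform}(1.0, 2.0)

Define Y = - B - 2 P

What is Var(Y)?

For independent RVs: Var(aX + bY) = a²Var(X) + b²Var(Y)
Var(P) = 2.0833333
Var(B) = 0.083333333
Var(Y) = (-2)²*2.0833333 + (-1)²*0.083333333
= 4*2.0833333 + 1*0.083333333 = 8.4166667

8.4166667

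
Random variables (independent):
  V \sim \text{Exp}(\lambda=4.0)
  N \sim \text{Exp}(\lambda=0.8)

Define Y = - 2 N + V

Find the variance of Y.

For independent RVs: Var(aX + bY) = a²Var(X) + b²Var(Y)
Var(V) = 0.0625
Var(N) = 1.5625
Var(Y) = 1²*0.0625 + (-2)²*1.5625
= 1*0.0625 + 4*1.5625 = 6.3125

6.3125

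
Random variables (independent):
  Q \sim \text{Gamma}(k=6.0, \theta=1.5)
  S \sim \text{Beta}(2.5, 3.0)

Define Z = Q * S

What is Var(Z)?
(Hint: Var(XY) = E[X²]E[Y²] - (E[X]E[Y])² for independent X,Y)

Var(XY) = E[X²]E[Y²] - (E[X]E[Y])²
E[Q] = 9, Var(Q) = 13.5
E[S] = 0.45454545, Var(S) = 0.038143675
E[Q²] = 13.5 + 9² = 94.5
E[S²] = 0.038143675 + 0.45454545² = 0.24475524
Var(Z) = 94.5*0.24475524 - (9*0.45454545)²
= 23.129371 - 16.735537 = 6.3938334

6.3938334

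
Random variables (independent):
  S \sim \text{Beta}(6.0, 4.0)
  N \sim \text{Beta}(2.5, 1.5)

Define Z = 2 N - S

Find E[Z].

E[Z] = -1*E[S] + 2*E[N]
E[S] = 0.6
E[N] = 0.625
E[Z] = -1*0.6 + 2*0.625 = 0.65

0.65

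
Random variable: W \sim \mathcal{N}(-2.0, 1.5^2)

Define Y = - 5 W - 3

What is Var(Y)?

For Y = aW + b: Var(Y) = a² * Var(W)
Var(W) = 1.5^2 = 2.25
Var(Y) = (-5)² * 2.25 = 25 * 2.25 = 56.25

56.25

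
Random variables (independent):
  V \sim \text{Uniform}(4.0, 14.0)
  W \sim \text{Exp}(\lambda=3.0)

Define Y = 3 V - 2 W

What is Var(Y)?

For independent RVs: Var(aX + bY) = a²Var(X) + b²Var(Y)
Var(V) = 8.3333333
Var(W) = 0.11111111
Var(Y) = 3²*8.3333333 + (-2)²*0.11111111
= 9*8.3333333 + 4*0.11111111 = 75.444444

75.444444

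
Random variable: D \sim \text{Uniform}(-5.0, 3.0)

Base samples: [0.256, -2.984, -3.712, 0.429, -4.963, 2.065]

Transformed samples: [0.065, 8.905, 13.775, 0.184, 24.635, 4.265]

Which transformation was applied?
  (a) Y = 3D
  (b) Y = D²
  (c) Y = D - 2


Checking option (b) Y = D²:
  D = 0.256 -> Y = 0.065 ✓
  D = -2.984 -> Y = 8.905 ✓
  D = -3.712 -> Y = 13.775 ✓
All samples match this transformation.

(b) D²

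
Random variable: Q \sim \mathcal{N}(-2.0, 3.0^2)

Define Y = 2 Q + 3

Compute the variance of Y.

For Y = aQ + b: Var(Y) = a² * Var(Q)
Var(Q) = 3.0^2 = 9
Var(Y) = 2² * 9 = 4 * 9 = 36

36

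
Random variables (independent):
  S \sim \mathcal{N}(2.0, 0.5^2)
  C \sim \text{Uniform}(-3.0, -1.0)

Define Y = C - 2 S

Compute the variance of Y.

For independent RVs: Var(aX + bY) = a²Var(X) + b²Var(Y)
Var(S) = 0.25
Var(C) = 0.33333333
Var(Y) = (-2)²*0.25 + 1²*0.33333333
= 4*0.25 + 1*0.33333333 = 1.3333333

1.3333333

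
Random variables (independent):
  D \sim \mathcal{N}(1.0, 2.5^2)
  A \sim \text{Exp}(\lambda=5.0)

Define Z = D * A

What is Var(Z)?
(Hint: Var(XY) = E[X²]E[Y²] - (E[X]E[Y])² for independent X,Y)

Var(XY) = E[X²]E[Y²] - (E[X]E[Y])²
E[D] = 1, Var(D) = 6.25
E[A] = 0.2, Var(A) = 0.04
E[D²] = 6.25 + 1² = 7.25
E[A²] = 0.04 + 0.2² = 0.08
Var(Z) = 7.25*0.08 - (1*0.2)²
= 0.58 - 0.04 = 0.54

0.54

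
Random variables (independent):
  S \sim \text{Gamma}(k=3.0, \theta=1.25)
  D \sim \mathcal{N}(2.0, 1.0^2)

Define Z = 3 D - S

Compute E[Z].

E[Z] = -1*E[S] + 3*E[D]
E[S] = 3.75
E[D] = 2
E[Z] = -1*3.75 + 3*2 = 2.25

2.25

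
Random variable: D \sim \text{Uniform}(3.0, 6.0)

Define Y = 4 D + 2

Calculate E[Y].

For Y = 4D + 2:
E[Y] = 4 * E[D] + 2
E[D] = (3 + 6)/2 = 4.5
E[Y] = 4 * 4.5 + 2 = 20

20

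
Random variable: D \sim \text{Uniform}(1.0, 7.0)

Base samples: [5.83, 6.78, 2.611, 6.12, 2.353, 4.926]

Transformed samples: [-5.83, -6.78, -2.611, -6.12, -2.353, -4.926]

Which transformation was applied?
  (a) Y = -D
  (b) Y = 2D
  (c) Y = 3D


Checking option (a) Y = -D:
  D = 5.83 -> Y = -5.83 ✓
  D = 6.78 -> Y = -6.78 ✓
  D = 2.611 -> Y = -2.611 ✓
All samples match this transformation.

(a) -D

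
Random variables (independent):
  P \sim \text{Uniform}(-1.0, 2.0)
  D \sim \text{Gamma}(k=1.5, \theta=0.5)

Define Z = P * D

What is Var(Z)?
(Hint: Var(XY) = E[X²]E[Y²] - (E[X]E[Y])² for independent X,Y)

Var(XY) = E[X²]E[Y²] - (E[X]E[Y])²
E[P] = 0.5, Var(P) = 0.75
E[D] = 0.75, Var(D) = 0.375
E[P²] = 0.75 + 0.5² = 1
E[D²] = 0.375 + 0.75² = 0.9375
Var(Z) = 1*0.9375 - (0.5*0.75)²
= 0.9375 - 0.140625 = 0.796875

0.796875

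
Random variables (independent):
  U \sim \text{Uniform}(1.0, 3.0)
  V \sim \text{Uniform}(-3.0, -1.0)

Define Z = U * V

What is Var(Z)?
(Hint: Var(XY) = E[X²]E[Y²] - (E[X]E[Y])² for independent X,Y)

Var(XY) = E[X²]E[Y²] - (E[X]E[Y])²
E[U] = 2, Var(U) = 0.33333333
E[V] = -2, Var(V) = 0.33333333
E[U²] = 0.33333333 + 2² = 4.3333333
E[V²] = 0.33333333 + (-2)² = 4.3333333
Var(Z) = 4.3333333*4.3333333 - (2*(-2))²
= 18.777778 - 16 = 2.7777778

2.7777778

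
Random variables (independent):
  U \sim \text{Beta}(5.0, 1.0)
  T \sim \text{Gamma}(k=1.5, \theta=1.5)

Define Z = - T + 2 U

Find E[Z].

E[Z] = 2*E[U] - 1*E[T]
E[U] = 0.83333333
E[T] = 2.25
E[Z] = 2*0.83333333 - 1*2.25 = -0.58333333

-0.58333333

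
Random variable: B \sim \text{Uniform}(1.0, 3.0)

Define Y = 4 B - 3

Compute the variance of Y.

For Y = aB + b: Var(Y) = a² * Var(B)
Var(B) = (3 - 1)^2/12 = 0.33333333
Var(Y) = 4² * 0.33333333 = 16 * 0.33333333 = 5.3333333

5.3333333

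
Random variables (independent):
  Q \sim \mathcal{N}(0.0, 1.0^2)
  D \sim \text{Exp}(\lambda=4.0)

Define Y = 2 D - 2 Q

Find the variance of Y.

For independent RVs: Var(aX + bY) = a²Var(X) + b²Var(Y)
Var(Q) = 1
Var(D) = 0.0625
Var(Y) = (-2)²*1 + 2²*0.0625
= 4*1 + 4*0.0625 = 4.25

4.25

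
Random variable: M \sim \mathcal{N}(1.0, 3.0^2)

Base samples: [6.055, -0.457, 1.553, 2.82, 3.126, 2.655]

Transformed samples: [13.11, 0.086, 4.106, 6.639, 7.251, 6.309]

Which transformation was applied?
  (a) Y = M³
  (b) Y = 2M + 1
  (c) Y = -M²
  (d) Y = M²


Checking option (b) Y = 2M + 1:
  M = 6.055 -> Y = 13.11 ✓
  M = -0.457 -> Y = 0.086 ✓
  M = 1.553 -> Y = 4.106 ✓
All samples match this transformation.

(b) 2M + 1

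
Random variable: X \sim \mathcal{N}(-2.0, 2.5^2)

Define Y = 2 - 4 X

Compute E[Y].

For Y = -4X + 2:
E[Y] = -4 * E[X] + 2
E[X] = -2.0 = -2
E[Y] = -4 * (-2) + 2 = 10

10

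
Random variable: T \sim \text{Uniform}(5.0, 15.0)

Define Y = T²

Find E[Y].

E[T²] = Var(T) + (E[T])² = 8.3333333 + 100 = 108.33333

108.33333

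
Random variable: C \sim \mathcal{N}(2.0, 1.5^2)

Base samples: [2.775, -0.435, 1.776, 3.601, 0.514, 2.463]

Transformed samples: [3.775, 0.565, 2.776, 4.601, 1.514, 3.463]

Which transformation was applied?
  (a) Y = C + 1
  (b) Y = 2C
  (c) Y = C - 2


Checking option (a) Y = C + 1:
  C = 2.775 -> Y = 3.775 ✓
  C = -0.435 -> Y = 0.565 ✓
  C = 1.776 -> Y = 2.776 ✓
All samples match this transformation.

(a) C + 1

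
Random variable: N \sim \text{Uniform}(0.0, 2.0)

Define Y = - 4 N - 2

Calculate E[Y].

For Y = -4N - 2:
E[Y] = -4 * E[N] - 2
E[N] = (0 + 2)/2 = 1
E[Y] = -4 * 1 - 2 = -6

-6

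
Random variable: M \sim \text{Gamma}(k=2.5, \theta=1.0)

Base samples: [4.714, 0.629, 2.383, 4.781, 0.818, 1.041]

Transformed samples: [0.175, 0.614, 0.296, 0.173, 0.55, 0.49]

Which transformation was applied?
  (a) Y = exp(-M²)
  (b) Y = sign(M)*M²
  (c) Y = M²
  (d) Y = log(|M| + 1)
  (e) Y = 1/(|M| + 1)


Checking option (e) Y = 1/(|M| + 1):
  M = 4.714 -> Y = 0.175 ✓
  M = 0.629 -> Y = 0.614 ✓
  M = 2.383 -> Y = 0.296 ✓
All samples match this transformation.

(e) 1/(|M| + 1)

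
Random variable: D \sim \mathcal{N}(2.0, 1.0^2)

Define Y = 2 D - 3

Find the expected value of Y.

For Y = 2D - 3:
E[Y] = 2 * E[D] - 3
E[D] = 2.0 = 2
E[Y] = 2 * 2 - 3 = 1

1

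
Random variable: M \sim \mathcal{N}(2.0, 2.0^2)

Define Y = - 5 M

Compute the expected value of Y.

For Y = -5M:
E[Y] = -5 * E[M]
E[M] = 2.0 = 2
E[Y] = -5 * 2 = -10

-10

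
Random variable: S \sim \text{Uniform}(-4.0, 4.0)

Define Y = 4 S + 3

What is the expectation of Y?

For Y = 4S + 3:
E[Y] = 4 * E[S] + 3
E[S] = (-4 + 4)/2 = 0
E[Y] = 4 * 0 + 3 = 3

3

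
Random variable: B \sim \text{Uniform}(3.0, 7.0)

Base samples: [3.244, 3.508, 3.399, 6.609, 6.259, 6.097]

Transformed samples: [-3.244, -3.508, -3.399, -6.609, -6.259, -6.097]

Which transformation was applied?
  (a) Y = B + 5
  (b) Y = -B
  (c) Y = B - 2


Checking option (b) Y = -B:
  B = 3.244 -> Y = -3.244 ✓
  B = 3.508 -> Y = -3.508 ✓
  B = 3.399 -> Y = -3.399 ✓
All samples match this transformation.

(b) -B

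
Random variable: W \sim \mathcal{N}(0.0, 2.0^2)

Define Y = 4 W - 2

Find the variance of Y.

For Y = aW + b: Var(Y) = a² * Var(W)
Var(W) = 2.0^2 = 4
Var(Y) = 4² * 4 = 16 * 4 = 64

64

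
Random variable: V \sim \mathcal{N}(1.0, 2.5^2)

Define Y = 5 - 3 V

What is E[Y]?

For Y = -3V + 5:
E[Y] = -3 * E[V] + 5
E[V] = 1.0 = 1
E[Y] = -3 * 1 + 5 = 2

2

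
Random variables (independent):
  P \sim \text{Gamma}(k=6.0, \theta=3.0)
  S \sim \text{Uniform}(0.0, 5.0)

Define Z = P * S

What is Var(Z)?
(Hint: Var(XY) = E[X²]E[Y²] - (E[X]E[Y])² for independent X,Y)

Var(XY) = E[X²]E[Y²] - (E[X]E[Y])²
E[P] = 18, Var(P) = 54
E[S] = 2.5, Var(S) = 2.0833333
E[P²] = 54 + 18² = 378
E[S²] = 2.0833333 + 2.5² = 8.3333333
Var(Z) = 378*8.3333333 - (18*2.5)²
= 3150 - 2025 = 1125

1125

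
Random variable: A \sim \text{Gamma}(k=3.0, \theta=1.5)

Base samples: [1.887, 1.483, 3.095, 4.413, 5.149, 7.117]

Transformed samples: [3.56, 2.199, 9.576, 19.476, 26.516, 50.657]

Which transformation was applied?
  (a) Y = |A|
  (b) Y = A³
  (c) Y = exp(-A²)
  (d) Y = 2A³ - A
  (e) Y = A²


Checking option (e) Y = A²:
  A = 1.887 -> Y = 3.56 ✓
  A = 1.483 -> Y = 2.199 ✓
  A = 3.095 -> Y = 9.576 ✓
All samples match this transformation.

(e) A²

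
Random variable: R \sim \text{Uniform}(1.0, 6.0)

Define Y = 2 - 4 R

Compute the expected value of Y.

For Y = -4R + 2:
E[Y] = -4 * E[R] + 2
E[R] = (1 + 6)/2 = 3.5
E[Y] = -4 * 3.5 + 2 = -12

-12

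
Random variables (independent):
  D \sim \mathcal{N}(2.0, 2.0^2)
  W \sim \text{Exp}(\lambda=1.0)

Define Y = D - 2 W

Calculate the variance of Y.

For independent RVs: Var(aX + bY) = a²Var(X) + b²Var(Y)
Var(D) = 4
Var(W) = 1
Var(Y) = 1²*4 + (-2)²*1
= 1*4 + 4*1 = 8

8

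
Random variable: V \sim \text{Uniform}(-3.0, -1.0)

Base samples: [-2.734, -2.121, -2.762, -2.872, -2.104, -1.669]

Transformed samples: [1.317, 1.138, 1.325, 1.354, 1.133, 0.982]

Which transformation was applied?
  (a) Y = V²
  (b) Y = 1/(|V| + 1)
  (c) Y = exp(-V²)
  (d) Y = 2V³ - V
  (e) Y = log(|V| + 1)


Checking option (e) Y = log(|V| + 1):
  V = -2.734 -> Y = 1.317 ✓
  V = -2.121 -> Y = 1.138 ✓
  V = -2.762 -> Y = 1.325 ✓
All samples match this transformation.

(e) log(|V| + 1)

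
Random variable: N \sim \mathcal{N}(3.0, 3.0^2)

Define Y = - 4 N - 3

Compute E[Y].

For Y = -4N - 3:
E[Y] = -4 * E[N] - 3
E[N] = 3.0 = 3
E[Y] = -4 * 3 - 3 = -15

-15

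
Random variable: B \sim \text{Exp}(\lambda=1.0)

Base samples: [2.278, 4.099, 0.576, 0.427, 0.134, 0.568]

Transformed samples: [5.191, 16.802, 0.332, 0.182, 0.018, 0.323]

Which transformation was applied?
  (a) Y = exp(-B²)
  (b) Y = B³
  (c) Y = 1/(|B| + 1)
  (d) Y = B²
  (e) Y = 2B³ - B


Checking option (d) Y = B²:
  B = 2.278 -> Y = 5.191 ✓
  B = 4.099 -> Y = 16.802 ✓
  B = 0.576 -> Y = 0.332 ✓
All samples match this transformation.

(d) B²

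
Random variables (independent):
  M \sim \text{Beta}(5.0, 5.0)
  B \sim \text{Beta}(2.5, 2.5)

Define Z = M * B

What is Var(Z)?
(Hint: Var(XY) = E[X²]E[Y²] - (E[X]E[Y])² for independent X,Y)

Var(XY) = E[X²]E[Y²] - (E[X]E[Y])²
E[M] = 0.5, Var(M) = 0.022727273
E[B] = 0.5, Var(B) = 0.041666667
E[M²] = 0.022727273 + 0.5² = 0.27272727
E[B²] = 0.041666667 + 0.5² = 0.29166667
Var(Z) = 0.27272727*0.29166667 - (0.5*0.5)²
= 0.079545455 - 0.0625 = 0.017045455

0.017045455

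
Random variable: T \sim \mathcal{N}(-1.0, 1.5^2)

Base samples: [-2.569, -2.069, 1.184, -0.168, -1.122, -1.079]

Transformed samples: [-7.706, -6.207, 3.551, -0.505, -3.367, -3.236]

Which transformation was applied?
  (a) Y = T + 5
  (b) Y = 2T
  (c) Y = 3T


Checking option (c) Y = 3T:
  T = -2.569 -> Y = -7.706 ✓
  T = -2.069 -> Y = -6.207 ✓
  T = 1.184 -> Y = 3.551 ✓
All samples match this transformation.

(c) 3T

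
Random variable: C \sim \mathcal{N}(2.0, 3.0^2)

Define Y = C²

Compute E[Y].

E[C²] = Var(C) + (E[C])² = 9 + 4 = 13

13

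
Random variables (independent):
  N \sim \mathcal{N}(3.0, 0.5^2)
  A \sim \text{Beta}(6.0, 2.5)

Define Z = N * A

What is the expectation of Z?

For independent RVs: E[XY] = E[X]*E[Y]
E[N] = 3
E[A] = 0.70588235
E[Z] = 3 * 0.70588235 = 2.1176471

2.1176471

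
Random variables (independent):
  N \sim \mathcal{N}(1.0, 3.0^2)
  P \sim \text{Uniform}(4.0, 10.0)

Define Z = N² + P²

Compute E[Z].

E[Z] = E[N²] + E[P²]
E[N²] = Var(N) + E[N]² = 9 + 1 = 10
E[P²] = Var(P) + E[P]² = 3 + 49 = 52
E[Z] = 10 + 52 = 62

62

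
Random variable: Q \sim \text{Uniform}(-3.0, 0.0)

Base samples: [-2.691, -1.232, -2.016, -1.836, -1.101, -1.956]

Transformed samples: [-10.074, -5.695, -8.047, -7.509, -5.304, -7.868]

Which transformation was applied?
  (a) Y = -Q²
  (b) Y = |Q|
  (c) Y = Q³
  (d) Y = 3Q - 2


Checking option (d) Y = 3Q - 2:
  Q = -2.691 -> Y = -10.074 ✓
  Q = -1.232 -> Y = -5.695 ✓
  Q = -2.016 -> Y = -8.047 ✓
All samples match this transformation.

(d) 3Q - 2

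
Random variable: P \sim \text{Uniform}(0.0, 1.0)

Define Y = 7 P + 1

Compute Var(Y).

For Y = aP + b: Var(Y) = a² * Var(P)
Var(P) = (1 - 0)^2/12 = 0.083333333
Var(Y) = 7² * 0.083333333 = 49 * 0.083333333 = 4.0833333

4.0833333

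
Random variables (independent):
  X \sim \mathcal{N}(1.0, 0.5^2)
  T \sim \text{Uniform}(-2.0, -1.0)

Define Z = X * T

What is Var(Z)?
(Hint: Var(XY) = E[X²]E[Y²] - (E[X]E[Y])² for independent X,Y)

Var(XY) = E[X²]E[Y²] - (E[X]E[Y])²
E[X] = 1, Var(X) = 0.25
E[T] = -1.5, Var(T) = 0.083333333
E[X²] = 0.25 + 1² = 1.25
E[T²] = 0.083333333 + (-1.5)² = 2.3333333
Var(Z) = 1.25*2.3333333 - (1*(-1.5))²
= 2.9166667 - 2.25 = 0.66666667

0.66666667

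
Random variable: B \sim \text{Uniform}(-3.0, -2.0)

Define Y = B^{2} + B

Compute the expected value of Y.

E[Y] = 1*E[B²] + 1*E[B]
E[B] = -2.5
E[B²] = Var(B) + (E[B])² = 0.083333333 + 6.25 = 6.3333333
E[Y] = 1*6.3333333 + 1*(-2.5) = 3.8333333

3.8333333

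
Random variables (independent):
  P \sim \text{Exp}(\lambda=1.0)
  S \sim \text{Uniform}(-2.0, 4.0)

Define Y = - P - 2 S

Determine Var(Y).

For independent RVs: Var(aX + bY) = a²Var(X) + b²Var(Y)
Var(P) = 1
Var(S) = 3
Var(Y) = (-1)²*1 + (-2)²*3
= 1*1 + 4*3 = 13

13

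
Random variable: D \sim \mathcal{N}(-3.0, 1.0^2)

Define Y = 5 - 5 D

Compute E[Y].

For Y = -5D + 5:
E[Y] = -5 * E[D] + 5
E[D] = -3.0 = -3
E[Y] = -5 * (-3) + 5 = 20

20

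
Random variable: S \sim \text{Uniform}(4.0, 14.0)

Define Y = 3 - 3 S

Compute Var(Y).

For Y = aS + b: Var(Y) = a² * Var(S)
Var(S) = (14 - 4)^2/12 = 8.3333333
Var(Y) = (-3)² * 8.3333333 = 9 * 8.3333333 = 75

75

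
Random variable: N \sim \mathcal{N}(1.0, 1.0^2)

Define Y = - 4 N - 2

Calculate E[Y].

For Y = -4N - 2:
E[Y] = -4 * E[N] - 2
E[N] = 1.0 = 1
E[Y] = -4 * 1 - 2 = -6

-6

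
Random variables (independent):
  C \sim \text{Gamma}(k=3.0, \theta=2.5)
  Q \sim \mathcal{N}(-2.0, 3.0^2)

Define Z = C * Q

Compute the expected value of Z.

For independent RVs: E[XY] = E[X]*E[Y]
E[C] = 7.5
E[Q] = -2
E[Z] = 7.5 * (-2) = -15

-15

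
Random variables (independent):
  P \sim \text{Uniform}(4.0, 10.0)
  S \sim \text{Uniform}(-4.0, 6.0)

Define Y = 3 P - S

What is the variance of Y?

For independent RVs: Var(aX + bY) = a²Var(X) + b²Var(Y)
Var(P) = 3
Var(S) = 8.3333333
Var(Y) = 3²*3 + (-1)²*8.3333333
= 9*3 + 1*8.3333333 = 35.333333

35.333333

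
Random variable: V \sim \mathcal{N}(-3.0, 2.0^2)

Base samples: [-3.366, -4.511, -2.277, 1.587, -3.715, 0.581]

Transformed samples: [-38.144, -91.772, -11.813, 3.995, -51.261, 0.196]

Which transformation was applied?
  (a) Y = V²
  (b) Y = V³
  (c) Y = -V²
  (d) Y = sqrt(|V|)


Checking option (b) Y = V³:
  V = -3.366 -> Y = -38.144 ✓
  V = -4.511 -> Y = -91.772 ✓
  V = -2.277 -> Y = -11.813 ✓
All samples match this transformation.

(b) V³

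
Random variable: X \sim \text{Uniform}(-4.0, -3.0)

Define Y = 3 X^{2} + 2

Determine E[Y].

E[Y] = 3*E[X²] + 2
E[X] = -3.5
E[X²] = Var(X) + (E[X])² = 0.083333333 + 12.25 = 12.333333
E[Y] = 3*12.333333 + 2 = 39

39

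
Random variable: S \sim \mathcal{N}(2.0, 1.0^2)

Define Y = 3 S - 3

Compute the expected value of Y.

For Y = 3S - 3:
E[Y] = 3 * E[S] - 3
E[S] = 2.0 = 2
E[Y] = 3 * 2 - 3 = 3

3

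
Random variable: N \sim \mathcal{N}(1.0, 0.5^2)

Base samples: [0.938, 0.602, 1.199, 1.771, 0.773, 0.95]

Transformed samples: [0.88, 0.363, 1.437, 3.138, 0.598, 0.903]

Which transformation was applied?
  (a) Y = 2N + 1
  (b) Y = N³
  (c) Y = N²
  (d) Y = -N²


Checking option (c) Y = N²:
  N = 0.938 -> Y = 0.88 ✓
  N = 0.602 -> Y = 0.363 ✓
  N = 1.199 -> Y = 1.437 ✓
All samples match this transformation.

(c) N²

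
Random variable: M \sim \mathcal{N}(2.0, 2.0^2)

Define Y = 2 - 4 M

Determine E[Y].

For Y = -4M + 2:
E[Y] = -4 * E[M] + 2
E[M] = 2.0 = 2
E[Y] = -4 * 2 + 2 = -6

-6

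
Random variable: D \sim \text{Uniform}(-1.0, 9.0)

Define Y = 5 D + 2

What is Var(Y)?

For Y = aD + b: Var(Y) = a² * Var(D)
Var(D) = (9 + 1)^2/12 = 8.3333333
Var(Y) = 5² * 8.3333333 = 25 * 8.3333333 = 208.33333

208.33333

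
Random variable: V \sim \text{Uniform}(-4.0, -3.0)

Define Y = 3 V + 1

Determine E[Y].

For Y = 3V + 1:
E[Y] = 3 * E[V] + 1
E[V] = (-4 - 3)/2 = -3.5
E[Y] = 3 * (-3.5) + 1 = -9.5

-9.5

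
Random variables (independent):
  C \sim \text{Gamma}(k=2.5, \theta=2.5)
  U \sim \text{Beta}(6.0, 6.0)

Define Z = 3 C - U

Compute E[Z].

E[Z] = 3*E[C] - 1*E[U]
E[C] = 6.25
E[U] = 0.5
E[Z] = 3*6.25 - 1*0.5 = 18.25

18.25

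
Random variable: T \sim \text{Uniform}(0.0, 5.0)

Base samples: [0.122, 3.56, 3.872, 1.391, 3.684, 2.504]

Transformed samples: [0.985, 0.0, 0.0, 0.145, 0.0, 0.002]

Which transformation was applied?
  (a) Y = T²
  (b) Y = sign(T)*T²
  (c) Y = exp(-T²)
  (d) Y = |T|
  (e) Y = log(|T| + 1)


Checking option (c) Y = exp(-T²):
  T = 0.122 -> Y = 0.985 ✓
  T = 3.56 -> Y = 0.0 ✓
  T = 3.872 -> Y = 0.0 ✓
All samples match this transformation.

(c) exp(-T²)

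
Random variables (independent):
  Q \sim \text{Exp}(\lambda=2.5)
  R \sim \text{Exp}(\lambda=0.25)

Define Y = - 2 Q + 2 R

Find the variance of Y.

For independent RVs: Var(aX + bY) = a²Var(X) + b²Var(Y)
Var(Q) = 0.16
Var(R) = 16
Var(Y) = (-2)²*0.16 + 2²*16
= 4*0.16 + 4*16 = 64.64

64.64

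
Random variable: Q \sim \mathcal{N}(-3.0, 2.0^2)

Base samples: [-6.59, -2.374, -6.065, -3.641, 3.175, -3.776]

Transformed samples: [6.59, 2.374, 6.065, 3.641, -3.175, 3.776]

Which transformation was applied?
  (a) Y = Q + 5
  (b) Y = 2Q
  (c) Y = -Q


Checking option (c) Y = -Q:
  Q = -6.59 -> Y = 6.59 ✓
  Q = -2.374 -> Y = 2.374 ✓
  Q = -6.065 -> Y = 6.065 ✓
All samples match this transformation.

(c) -Q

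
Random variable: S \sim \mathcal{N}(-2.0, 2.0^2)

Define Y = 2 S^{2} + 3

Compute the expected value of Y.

E[Y] = 2*E[S²] + 3
E[S] = -2
E[S²] = Var(S) + (E[S])² = 4 + 4 = 8
E[Y] = 2*8 + 3 = 19

19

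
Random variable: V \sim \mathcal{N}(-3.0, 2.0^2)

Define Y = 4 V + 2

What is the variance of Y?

For Y = aV + b: Var(Y) = a² * Var(V)
Var(V) = 2.0^2 = 4
Var(Y) = 4² * 4 = 16 * 4 = 64

64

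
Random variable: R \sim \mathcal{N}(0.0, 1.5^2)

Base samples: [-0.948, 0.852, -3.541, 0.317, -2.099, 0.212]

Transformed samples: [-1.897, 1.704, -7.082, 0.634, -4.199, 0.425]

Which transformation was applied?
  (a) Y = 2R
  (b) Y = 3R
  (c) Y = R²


Checking option (a) Y = 2R:
  R = -0.948 -> Y = -1.897 ✓
  R = 0.852 -> Y = 1.704 ✓
  R = -3.541 -> Y = -7.082 ✓
All samples match this transformation.

(a) 2R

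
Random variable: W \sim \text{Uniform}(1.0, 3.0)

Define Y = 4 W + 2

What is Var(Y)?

For Y = aW + b: Var(Y) = a² * Var(W)
Var(W) = (3 - 1)^2/12 = 0.33333333
Var(Y) = 4² * 0.33333333 = 16 * 0.33333333 = 5.3333333

5.3333333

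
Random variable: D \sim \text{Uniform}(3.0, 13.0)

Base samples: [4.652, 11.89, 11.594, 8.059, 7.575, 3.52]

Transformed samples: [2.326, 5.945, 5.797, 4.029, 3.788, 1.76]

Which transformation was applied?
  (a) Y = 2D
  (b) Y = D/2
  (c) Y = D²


Checking option (b) Y = D/2:
  D = 4.652 -> Y = 2.326 ✓
  D = 11.89 -> Y = 5.945 ✓
  D = 11.594 -> Y = 5.797 ✓
All samples match this transformation.

(b) D/2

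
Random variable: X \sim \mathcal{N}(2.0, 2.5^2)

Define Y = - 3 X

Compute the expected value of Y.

For Y = -3X:
E[Y] = -3 * E[X]
E[X] = 2.0 = 2
E[Y] = -3 * 2 = -6

-6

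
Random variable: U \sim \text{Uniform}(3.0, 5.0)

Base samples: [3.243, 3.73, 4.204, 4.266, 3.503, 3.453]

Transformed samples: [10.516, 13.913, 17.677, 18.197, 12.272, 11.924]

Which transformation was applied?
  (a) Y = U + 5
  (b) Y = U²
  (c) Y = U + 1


Checking option (b) Y = U²:
  U = 3.243 -> Y = 10.516 ✓
  U = 3.73 -> Y = 13.913 ✓
  U = 4.204 -> Y = 17.677 ✓
All samples match this transformation.

(b) U²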